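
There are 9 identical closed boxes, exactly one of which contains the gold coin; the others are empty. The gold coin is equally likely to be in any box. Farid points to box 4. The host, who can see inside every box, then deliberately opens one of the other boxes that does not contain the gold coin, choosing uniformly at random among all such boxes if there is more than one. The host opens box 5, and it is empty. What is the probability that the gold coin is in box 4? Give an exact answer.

1/9

Apply Bayes' rule, conditioning on where the gold coin actually is.
If it is in any of boxes 1, 2, 3, 6, 7, 8, and 9 (prior 1/9 each): the host has 7 equally likely choices, so probability 1/7; weight (1/9)·(1/7) = 1/63 each.
If it is in box 4 (prior 1/9): the host has 8 equally likely choices, so probability 1/8; weight (1/9)·(1/8) = 1/72.
If it is in box 5 (prior 1/9): the host opened box 5, so this case is ruled out; weight (1/9)·0 = 0.
The weights sum to 1/8.
So P(the gold coin in box 4 | the host opened box 5) = (1/72) / (1/8) = 1/9.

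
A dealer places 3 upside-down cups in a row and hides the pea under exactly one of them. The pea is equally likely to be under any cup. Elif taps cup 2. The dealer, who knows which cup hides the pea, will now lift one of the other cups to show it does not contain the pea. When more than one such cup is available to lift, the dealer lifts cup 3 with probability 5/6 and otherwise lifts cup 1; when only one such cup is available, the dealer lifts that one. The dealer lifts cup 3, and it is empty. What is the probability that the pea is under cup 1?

6/11

Consider each possible location of the pea in turn.
If it is under cup 1 (prior 1/3): only cup 3 is available, probability 1; weight (1/3)·1 = 1/3.
If it is under cup 2 (prior 1/3): cup 3 is available, opened with probability 5/6; weight (1/3)·(5/6) = 5/18.
If it is under cup 3 (prior 1/3): the dealer opened cup 3, so this case is ruled out; weight (1/3)·0 = 0.
The weights sum to 11/18.
So P(the pea under cup 1 | the dealer opened cup 3) = (1/3) / (11/18) = 6/11.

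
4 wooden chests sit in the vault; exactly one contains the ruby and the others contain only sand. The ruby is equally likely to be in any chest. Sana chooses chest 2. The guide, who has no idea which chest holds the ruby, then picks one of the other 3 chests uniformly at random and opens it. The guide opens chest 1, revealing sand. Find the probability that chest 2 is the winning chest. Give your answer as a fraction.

Because the guide chose which chest to open without knowing where the ruby is, the choice is independent of the prize location. Learning that chest 1 does not hold the ruby simply rules out that one location and leaves the remaining 3 chests still equally likely by symmetry.
So P(the ruby in chest 2) = 1/3.

1/3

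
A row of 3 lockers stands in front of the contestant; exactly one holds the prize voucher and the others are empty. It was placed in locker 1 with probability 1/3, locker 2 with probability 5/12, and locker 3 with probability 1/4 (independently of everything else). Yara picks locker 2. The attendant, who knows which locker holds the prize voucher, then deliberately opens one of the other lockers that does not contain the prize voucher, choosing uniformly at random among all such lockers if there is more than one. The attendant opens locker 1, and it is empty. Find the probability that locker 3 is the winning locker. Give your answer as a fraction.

Condition on the true location of the prize voucher.
If it is in locker 1 (prior 1/3): the attendant opened locker 1, so this case is ruled out; weight (1/3)·0 = 0.
If it is in locker 2 (prior 5/12): the attendant has 2 equally likely choices, so probability 1/2; weight (5/12)·(1/2) = 5/24.
If it is in locker 3 (prior 1/4): the attendant has no choice, probability 1; weight (1/4)·1 = 1/4.
The weights sum to 11/24.
So P(the prize voucher in locker 3 | the attendant opened locker 1) = (1/4) / (11/24) = 6/11.

6/11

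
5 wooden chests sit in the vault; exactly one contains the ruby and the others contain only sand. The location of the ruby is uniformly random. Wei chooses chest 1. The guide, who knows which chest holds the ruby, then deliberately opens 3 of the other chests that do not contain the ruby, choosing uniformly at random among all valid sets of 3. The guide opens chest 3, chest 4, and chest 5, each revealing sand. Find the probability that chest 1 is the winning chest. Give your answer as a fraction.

Condition on the true location of the ruby.
If it is in chest 1 (prior 1/5): the guide has 4 equally likely choices, so probability 1/4; weight (1/5)·(1/4) = 1/20.
If it is in chest 2 (prior 1/5): the guide has no choice, probability 1; weight (1/5)·1 = 1/5.
If it is in any of chests 3, 4, and 5 (prior 1/5 each): that chest was opened and seen not to hold the prize — ruled out; weight (1/5)·0 = 0 each.
The weights sum to 1/4.
So P(the ruby in chest 1 | the guide opened chest 3, chest 4, and chest 5) = (1/20) / (1/4) = 1/5.

1/5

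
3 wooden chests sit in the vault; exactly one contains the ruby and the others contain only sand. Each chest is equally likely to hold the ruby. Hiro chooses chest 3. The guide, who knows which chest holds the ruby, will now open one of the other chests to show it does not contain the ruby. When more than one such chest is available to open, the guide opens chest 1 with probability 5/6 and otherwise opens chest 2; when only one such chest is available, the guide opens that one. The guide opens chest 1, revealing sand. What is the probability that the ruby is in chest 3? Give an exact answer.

5/11

Consider each possible location of the ruby in turn.
If it is in chest 1 (prior 1/3): the guide opened chest 1, so this case is ruled out; weight (1/3)·0 = 0.
If it is in chest 2 (prior 1/3): only chest 1 is available, probability 1; weight (1/3)·1 = 1/3.
If it is in chest 3 (prior 1/3): chest 1 is available, opened with probability 5/6; weight (1/3)·(5/6) = 5/18.
The weights sum to 11/18.
So P(the ruby in chest 3 | the guide opened chest 1) = (5/18) / (11/18) = 5/11.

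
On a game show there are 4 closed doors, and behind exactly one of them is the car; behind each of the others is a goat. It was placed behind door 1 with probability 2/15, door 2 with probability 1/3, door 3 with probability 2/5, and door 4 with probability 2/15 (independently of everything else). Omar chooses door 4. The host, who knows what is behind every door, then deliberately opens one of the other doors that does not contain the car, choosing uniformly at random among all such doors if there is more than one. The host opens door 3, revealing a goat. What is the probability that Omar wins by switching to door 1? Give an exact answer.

6/25

Condition on the true location of the car.
If it is behind door 1 (prior 2/15): the host has 2 equally likely choices, so probability 1/2; weight (2/15)·(1/2) = 1/15.
If it is behind door 2 (prior 1/3): the host has 2 equally likely choices, so probability 1/2; weight (1/3)·(1/2) = 1/6.
If it is behind door 3 (prior 2/5): the host opened door 3, so this case is ruled out; weight (2/5)·0 = 0.
If it is behind door 4 (prior 2/15): the host has 3 equally likely choices, so probability 1/3; weight (2/15)·(1/3) = 2/45.
The weights sum to 5/18.
So P(the car behind door 1 | the host opened door 3) = (1/15) / (5/18) = 6/25.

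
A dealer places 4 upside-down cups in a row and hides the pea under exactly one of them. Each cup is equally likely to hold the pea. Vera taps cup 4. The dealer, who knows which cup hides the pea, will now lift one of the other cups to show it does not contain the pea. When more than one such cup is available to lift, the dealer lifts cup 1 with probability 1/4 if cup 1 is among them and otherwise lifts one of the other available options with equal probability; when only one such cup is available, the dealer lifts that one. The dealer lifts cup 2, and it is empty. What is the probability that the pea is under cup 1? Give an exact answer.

Condition on the true location of the pea.
If it is under cup 1 (prior 1/4): cup 1 holds the prize so is unavailable; the dealer chooses uniformly among the 2 others, probability 1/2; weight (1/4)·(1/2) = 1/8.
If it is under cup 2 (prior 1/4): the dealer opened cup 2, so this case is ruled out; weight (1/4)·0 = 0.
If it is under cup 3 (prior 1/4): cup 1 is available but not opened, probability 3/4; weight (1/4)·(3/4) = 3/16.
If it is under cup 4 (prior 1/4): cup 1 is available but not opened; cup 2 gets probability (1 − 1/4)/2 = 3/8; weight (1/4)·(3/8) = 3/32.
The weights sum to 13/32.
So P(the pea under cup 1 | the dealer opened cup 2) = (1/8) / (13/32) = 4/13.

4/13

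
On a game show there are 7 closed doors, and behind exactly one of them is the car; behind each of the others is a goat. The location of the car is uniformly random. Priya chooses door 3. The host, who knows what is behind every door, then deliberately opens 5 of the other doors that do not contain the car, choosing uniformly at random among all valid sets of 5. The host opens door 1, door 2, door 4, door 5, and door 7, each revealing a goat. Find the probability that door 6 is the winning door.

Condition on the true location of the car.
If it is behind any of doors 1, 2, 4, 5, and 7 (prior 1/7 each): that door was opened and seen not to hold the prize — ruled out; weight (1/7)·0 = 0 each.
If it is behind door 3 (prior 1/7): the host has 6 equally likely choices, so probability 1/6; weight (1/7)·(1/6) = 1/42.
If it is behind door 6 (prior 1/7): the host has no choice, probability 1; weight (1/7)·1 = 1/7.
The weights sum to 1/6.
So P(the car behind door 6 | the host opened door 1, door 2, door 4, door 5, and door 7) = (1/7) / (1/6) = 6/7.

6/7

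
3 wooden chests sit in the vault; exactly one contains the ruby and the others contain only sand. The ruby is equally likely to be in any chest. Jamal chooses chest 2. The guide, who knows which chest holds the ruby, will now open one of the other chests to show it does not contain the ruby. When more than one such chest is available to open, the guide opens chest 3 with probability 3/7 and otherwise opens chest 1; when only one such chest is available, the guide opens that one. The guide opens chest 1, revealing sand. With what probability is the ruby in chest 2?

Apply Bayes' rule, conditioning on where the ruby actually is.
If it is in chest 1 (prior 1/3): the guide opened chest 1, so this case is ruled out; weight (1/3)·0 = 0.
If it is in chest 2 (prior 1/3): chest 3 is available but not opened, probability 4/7; weight (1/3)·(4/7) = 4/21.
If it is in chest 3 (prior 1/3): only chest 1 is available, probability 1; weight (1/3)·1 = 1/3.
The weights sum to 11/21.
So P(the ruby in chest 2 | the guide opened chest 1) = (4/21) / (11/21) = 4/11.

4/11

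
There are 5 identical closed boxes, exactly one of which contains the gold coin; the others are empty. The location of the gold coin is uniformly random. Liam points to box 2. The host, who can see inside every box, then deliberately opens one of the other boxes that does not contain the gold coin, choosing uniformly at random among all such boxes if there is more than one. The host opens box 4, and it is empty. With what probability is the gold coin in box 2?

Apply Bayes' rule, conditioning on where the gold coin actually is.
If it is in any of boxes 1, 3, and 5 (prior 1/5 each): the host has 3 equally likely choices, so probability 1/3; weight (1/5)·(1/3) = 1/15 each.
If it is in box 2 (prior 1/5): the host has 4 equally likely choices, so probability 1/4; weight (1/5)·(1/4) = 1/20.
If it is in box 4 (prior 1/5): the host opened box 4, so this case is ruled out; weight (1/5)·0 = 0.
The weights sum to 1/4.
So P(the gold coin in box 2 | the host opened box 4) = (1/20) / (1/4) = 1/5.

1/5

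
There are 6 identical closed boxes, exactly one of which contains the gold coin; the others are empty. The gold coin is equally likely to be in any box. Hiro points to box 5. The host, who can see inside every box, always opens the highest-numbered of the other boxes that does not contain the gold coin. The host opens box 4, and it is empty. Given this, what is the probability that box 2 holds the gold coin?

Condition on the true location of the gold coin.
If it is in any of boxes 1, 2, 3, and 5 (prior 1/6 each): the host would have opened box 6 instead, probability 0; weight (1/6)·0 = 0 each.
If it is in box 4 (prior 1/6): the host opened box 4, so this case is ruled out; weight (1/6)·0 = 0.
If it is in box 6 (prior 1/6): box 4 is the highest-numbered option available, probability 1; weight (1/6)·1 = 1/6.
The weights sum to 1/6.
So P(the gold coin in box 2 | the host opened box 4) = 0 / (1/6) = 0.

0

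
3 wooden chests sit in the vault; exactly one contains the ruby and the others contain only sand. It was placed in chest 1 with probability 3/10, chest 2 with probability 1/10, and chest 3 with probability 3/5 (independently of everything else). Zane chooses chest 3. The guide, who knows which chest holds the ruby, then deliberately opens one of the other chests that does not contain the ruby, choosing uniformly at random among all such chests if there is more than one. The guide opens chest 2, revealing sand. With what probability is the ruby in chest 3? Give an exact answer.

1/2

Condition on the true location of the ruby.
If it is in chest 1 (prior 3/10): the guide has no choice, probability 1; weight (3/10)·1 = 3/10.
If it is in chest 2 (prior 1/10): the guide opened chest 2, so this case is ruled out; weight (1/10)·0 = 0.
If it is in chest 3 (prior 3/5): the guide has 2 equally likely choices, so probability 1/2; weight (3/5)·(1/2) = 3/10.
The weights sum to 3/5.
So P(the ruby in chest 3 | the guide opened chest 2) = (3/10) / (3/5) = 1/2.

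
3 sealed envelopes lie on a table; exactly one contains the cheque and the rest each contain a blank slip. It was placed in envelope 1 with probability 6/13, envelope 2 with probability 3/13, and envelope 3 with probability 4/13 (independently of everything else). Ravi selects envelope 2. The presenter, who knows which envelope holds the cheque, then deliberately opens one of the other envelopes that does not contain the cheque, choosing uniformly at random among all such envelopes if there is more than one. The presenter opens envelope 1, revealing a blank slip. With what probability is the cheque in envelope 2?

3/11

Apply Bayes' rule, conditioning on where the cheque actually is.
If it is in envelope 1 (prior 6/13): the presenter opened envelope 1, so this case is ruled out; weight (6/13)·0 = 0.
If it is in envelope 2 (prior 3/13): the presenter has 2 equally likely choices, so probability 1/2; weight (3/13)·(1/2) = 3/26.
If it is in envelope 3 (prior 4/13): the presenter has no choice, probability 1; weight (4/13)·1 = 4/13.
The weights sum to 11/26.
So P(the cheque in envelope 2 | the presenter opened envelope 1) = (3/26) / (11/26) = 3/11.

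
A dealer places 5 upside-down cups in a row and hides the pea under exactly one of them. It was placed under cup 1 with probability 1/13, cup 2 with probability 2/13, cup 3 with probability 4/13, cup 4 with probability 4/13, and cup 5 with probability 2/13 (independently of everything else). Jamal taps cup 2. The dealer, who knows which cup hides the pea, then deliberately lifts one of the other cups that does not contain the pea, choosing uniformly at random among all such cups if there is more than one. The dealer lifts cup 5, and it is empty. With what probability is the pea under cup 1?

2/21

Consider each possible location of the pea in turn.
If it is under cup 1 (prior 1/13): the dealer has 3 equally likely choices, so probability 1/3; weight (1/13)·(1/3) = 1/39.
If it is under cup 2 (prior 2/13): the dealer has 4 equally likely choices, so probability 1/4; weight (2/13)·(1/4) = 1/26.
If it is under either of cups 3 and 4 (prior 4/13 each): the dealer has 3 equally likely choices, so probability 1/3; weight (4/13)·(1/3) = 4/39 each.
If it is under cup 5 (prior 2/13): the dealer opened cup 5, so this case is ruled out; weight (2/13)·0 = 0.
The weights sum to 7/26.
So P(the pea under cup 1 | the dealer opened cup 5) = (1/39) / (7/26) = 2/21.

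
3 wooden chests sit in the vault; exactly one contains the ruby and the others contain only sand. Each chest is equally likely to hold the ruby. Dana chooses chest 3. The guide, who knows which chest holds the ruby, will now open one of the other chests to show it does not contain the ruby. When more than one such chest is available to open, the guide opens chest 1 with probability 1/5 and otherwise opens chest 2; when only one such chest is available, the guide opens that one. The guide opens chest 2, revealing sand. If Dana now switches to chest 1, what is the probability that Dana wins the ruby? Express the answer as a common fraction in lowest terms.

5/9

Condition on the true location of the ruby.
If it is in chest 1 (prior 1/3): only chest 2 is available, probability 1; weight (1/3)·1 = 1/3.
If it is in chest 2 (prior 1/3): the guide opened chest 2, so this case is ruled out; weight (1/3)·0 = 0.
If it is in chest 3 (prior 1/3): chest 1 is available but not opened, probability 4/5; weight (1/3)·(4/5) = 4/15.
The weights sum to 3/5.
So P(the ruby in chest 1 | the guide opened chest 2) = (1/3) / (3/5) = 5/9.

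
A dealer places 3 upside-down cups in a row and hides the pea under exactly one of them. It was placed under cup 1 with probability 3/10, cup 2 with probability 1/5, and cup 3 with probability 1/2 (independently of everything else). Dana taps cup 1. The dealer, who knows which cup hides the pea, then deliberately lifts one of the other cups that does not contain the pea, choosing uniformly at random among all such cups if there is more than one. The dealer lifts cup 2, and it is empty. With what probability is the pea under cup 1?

3/13

Condition on the true location of the pea.
If it is under cup 1 (prior 3/10): the dealer has 2 equally likely choices, so probability 1/2; weight (3/10)·(1/2) = 3/20.
If it is under cup 2 (prior 1/5): the dealer opened cup 2, so this case is ruled out; weight (1/5)·0 = 0.
If it is under cup 3 (prior 1/2): the dealer has no choice, probability 1; weight (1/2)·1 = 1/2.
The weights sum to 13/20.
So P(the pea under cup 1 | the dealer opened cup 2) = (3/20) / (13/20) = 3/13.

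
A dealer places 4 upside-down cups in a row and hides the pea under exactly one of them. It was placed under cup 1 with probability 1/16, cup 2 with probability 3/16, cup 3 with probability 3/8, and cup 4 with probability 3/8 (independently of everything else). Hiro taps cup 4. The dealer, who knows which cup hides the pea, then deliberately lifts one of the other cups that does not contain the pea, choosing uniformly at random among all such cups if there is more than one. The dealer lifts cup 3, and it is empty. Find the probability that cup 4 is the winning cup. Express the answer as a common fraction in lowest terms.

Condition on the true location of the pea.
If it is under cup 1 (prior 1/16): the dealer has 2 equally likely choices, so probability 1/2; weight (1/16)·(1/2) = 1/32.
If it is under cup 2 (prior 3/16): the dealer has 2 equally likely choices, so probability 1/2; weight (3/16)·(1/2) = 3/32.
If it is under cup 3 (prior 3/8): the dealer opened cup 3, so this case is ruled out; weight (3/8)·0 = 0.
If it is under cup 4 (prior 3/8): the dealer has 3 equally likely choices, so probability 1/3; weight (3/8)·(1/3) = 1/8.
The weights sum to 1/4.
So P(the pea under cup 4 | the dealer opened cup 3) = (1/8) / (1/4) = 1/2.

1/2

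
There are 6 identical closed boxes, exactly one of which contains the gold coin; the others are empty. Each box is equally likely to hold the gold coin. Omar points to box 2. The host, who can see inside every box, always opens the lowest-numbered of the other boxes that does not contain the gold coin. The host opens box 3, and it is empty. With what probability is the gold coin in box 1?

Apply Bayes' rule, conditioning on where the gold coin actually is.
If it is in box 1 (prior 1/6): box 3 is the lowest-numbered option available, probability 1; weight (1/6)·1 = 1/6.
If it is in any of boxes 2, 4, 5, and 6 (prior 1/6 each): the host would have opened box 1 instead, probability 0; weight (1/6)·0 = 0 each.
If it is in box 3 (prior 1/6): the host opened box 3, so this case is ruled out; weight (1/6)·0 = 0.
The weights sum to 1/6.
So P(the gold coin in box 1 | the host opened box 3) = (1/6) / (1/6) = 1.

1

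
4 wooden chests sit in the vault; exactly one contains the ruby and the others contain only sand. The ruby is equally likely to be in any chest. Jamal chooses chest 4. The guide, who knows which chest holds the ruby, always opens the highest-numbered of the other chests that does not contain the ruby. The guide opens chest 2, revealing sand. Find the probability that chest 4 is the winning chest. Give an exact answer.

0

Apply Bayes' rule, conditioning on where the ruby actually is.
If it is in either of chests 1 and 4 (prior 1/4 each): the guide would have opened chest 3 instead, probability 0; weight (1/4)·0 = 0 each.
If it is in chest 2 (prior 1/4): the guide opened chest 2, so this case is ruled out; weight (1/4)·0 = 0.
If it is in chest 3 (prior 1/4): chest 2 is the highest-numbered option available, probability 1; weight (1/4)·1 = 1/4.
The weights sum to 1/4.
So P(the ruby in chest 4 | the guide opened chest 2) = 0 / (1/4) = 0.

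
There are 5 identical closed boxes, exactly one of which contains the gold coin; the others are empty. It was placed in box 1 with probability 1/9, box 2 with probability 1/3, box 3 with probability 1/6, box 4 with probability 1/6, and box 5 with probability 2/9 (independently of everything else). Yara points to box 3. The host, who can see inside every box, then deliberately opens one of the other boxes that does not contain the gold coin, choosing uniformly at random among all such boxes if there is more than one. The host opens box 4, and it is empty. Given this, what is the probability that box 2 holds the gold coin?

Condition on the true location of the gold coin.
If it is in box 1 (prior 1/9): the host has 3 equally likely choices, so probability 1/3; weight (1/9)·(1/3) = 1/27.
If it is in box 2 (prior 1/3): the host has 3 equally likely choices, so probability 1/3; weight (1/3)·(1/3) = 1/9.
If it is in box 3 (prior 1/6): the host has 4 equally likely choices, so probability 1/4; weight (1/6)·(1/4) = 1/24.
If it is in box 4 (prior 1/6): the host opened box 4, so this case is ruled out; weight (1/6)·0 = 0.
If it is in box 5 (prior 2/9): the host has 3 equally likely choices, so probability 1/3; weight (2/9)·(1/3) = 2/27.
The weights sum to 19/72.
So P(the gold coin in box 2 | the host opened box 4) = (1/9) / (19/72) = 8/19.

8/19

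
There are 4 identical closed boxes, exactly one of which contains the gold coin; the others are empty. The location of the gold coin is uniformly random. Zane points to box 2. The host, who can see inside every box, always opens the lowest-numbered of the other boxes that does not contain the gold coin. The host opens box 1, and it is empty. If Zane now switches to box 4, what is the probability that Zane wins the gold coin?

1/3

Consider each possible location of the gold coin in turn.
If it is in box 1 (prior 1/4): the host opened box 1, so this case is ruled out; weight (1/4)·0 = 0.
If it is in any of boxes 2, 3, and 4 (prior 1/4 each): box 1 is the lowest-numbered option available, probability 1; weight (1/4)·1 = 1/4 each.
The weights sum to 3/4.
So P(the gold coin in box 4 | the host opened box 1) = (1/4) / (3/4) = 1/3.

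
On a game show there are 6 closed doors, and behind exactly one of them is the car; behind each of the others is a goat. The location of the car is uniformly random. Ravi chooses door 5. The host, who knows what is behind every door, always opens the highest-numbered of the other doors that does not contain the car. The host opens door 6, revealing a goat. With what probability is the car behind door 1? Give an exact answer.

1/5

Apply Bayes' rule, conditioning on where the car actually is.
If it is behind any of doors 1, 2, 3, 4, and 5 (prior 1/6 each): door 6 is the highest-numbered option available, probability 1; weight (1/6)·1 = 1/6 each.
If it is behind door 6 (prior 1/6): the host opened door 6, so this case is ruled out; weight (1/6)·0 = 0.
The weights sum to 5/6.
So P(the car behind door 1 | the host opened door 6) = (1/6) / (5/6) = 1/5.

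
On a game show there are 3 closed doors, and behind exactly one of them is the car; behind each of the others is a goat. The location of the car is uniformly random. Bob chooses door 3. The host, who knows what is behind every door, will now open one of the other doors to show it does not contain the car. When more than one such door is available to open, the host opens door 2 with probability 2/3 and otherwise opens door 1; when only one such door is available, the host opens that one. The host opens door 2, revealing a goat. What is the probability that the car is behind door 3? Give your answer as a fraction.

2/5

Consider each possible location of the car in turn.
If it is behind door 1 (prior 1/3): only door 2 is available, probability 1; weight (1/3)·1 = 1/3.
If it is behind door 2 (prior 1/3): the host opened door 2, so this case is ruled out; weight (1/3)·0 = 0.
If it is behind door 3 (prior 1/3): door 2 is available, opened with probability 2/3; weight (1/3)·(2/3) = 2/9.
The weights sum to 5/9.
So P(the car behind door 3 | the host opened door 2) = (2/9) / (5/9) = 2/5.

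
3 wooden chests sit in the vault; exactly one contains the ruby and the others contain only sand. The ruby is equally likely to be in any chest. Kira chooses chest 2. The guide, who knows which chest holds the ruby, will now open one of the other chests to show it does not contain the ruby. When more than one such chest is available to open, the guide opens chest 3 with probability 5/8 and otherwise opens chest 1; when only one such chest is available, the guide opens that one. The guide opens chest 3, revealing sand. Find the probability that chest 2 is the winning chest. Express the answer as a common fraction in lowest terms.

Apply Bayes' rule, conditioning on where the ruby actually is.
If it is in chest 1 (prior 1/3): only chest 3 is available, probability 1; weight (1/3)·1 = 1/3.
If it is in chest 2 (prior 1/3): chest 3 is available, opened with probability 5/8; weight (1/3)·(5/8) = 5/24.
If it is in chest 3 (prior 1/3): the guide opened chest 3, so this case is ruled out; weight (1/3)·0 = 0.
The weights sum to 13/24.
So P(the ruby in chest 2 | the guide opened chest 3) = (5/24) / (13/24) = 5/13.

5/13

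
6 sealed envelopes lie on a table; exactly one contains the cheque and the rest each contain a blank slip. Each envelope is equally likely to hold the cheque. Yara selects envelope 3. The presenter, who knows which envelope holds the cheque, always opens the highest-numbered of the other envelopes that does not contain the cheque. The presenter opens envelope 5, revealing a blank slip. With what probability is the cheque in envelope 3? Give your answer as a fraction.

0

Condition on the true location of the cheque.
If it is in any of envelopes 1, 2, 3, and 4 (prior 1/6 each): the presenter would have opened envelope 6 instead, probability 0; weight (1/6)·0 = 0 each.
If it is in envelope 5 (prior 1/6): the presenter opened envelope 5, so this case is ruled out; weight (1/6)·0 = 0.
If it is in envelope 6 (prior 1/6): envelope 5 is the highest-numbered option available, probability 1; weight (1/6)·1 = 1/6.
The weights sum to 1/6.
So P(the cheque in envelope 3 | the presenter opened envelope 5) = 0 / (1/6) = 0.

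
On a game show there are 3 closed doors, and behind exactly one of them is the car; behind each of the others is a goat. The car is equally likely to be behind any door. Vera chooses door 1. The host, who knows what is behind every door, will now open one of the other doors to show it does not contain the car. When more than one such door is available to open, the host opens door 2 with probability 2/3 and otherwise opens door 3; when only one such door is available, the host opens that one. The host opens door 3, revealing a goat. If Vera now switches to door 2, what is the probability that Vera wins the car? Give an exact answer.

3/4

Consider each possible location of the car in turn.
If it is behind door 1 (prior 1/3): door 2 is available but not opened, probability 1/3; weight (1/3)·(1/3) = 1/9.
If it is behind door 2 (prior 1/3): only door 3 is available, probability 1; weight (1/3)·1 = 1/3.
If it is behind door 3 (prior 1/3): the host opened door 3, so this case is ruled out; weight (1/3)·0 = 0.
The weights sum to 4/9.
So P(the car behind door 2 | the host opened door 3) = (1/3) / (4/9) = 3/4.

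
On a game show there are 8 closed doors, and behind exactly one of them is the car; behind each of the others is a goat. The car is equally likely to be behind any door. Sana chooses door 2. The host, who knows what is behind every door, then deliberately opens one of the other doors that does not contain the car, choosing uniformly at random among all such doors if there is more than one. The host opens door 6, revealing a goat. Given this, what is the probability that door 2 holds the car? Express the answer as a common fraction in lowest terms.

Consider each possible location of the car in turn.
If it is behind any of doors 1, 3, 4, 5, 7, and 8 (prior 1/8 each): the host has 6 equally likely choices, so probability 1/6; weight (1/8)·(1/6) = 1/48 each.
If it is behind door 2 (prior 1/8): the host has 7 equally likely choices, so probability 1/7; weight (1/8)·(1/7) = 1/56.
If it is behind door 6 (prior 1/8): the host opened door 6, so this case is ruled out; weight (1/8)·0 = 0.
The weights sum to 1/7.
So P(the car behind door 2 | the host opened door 6) = (1/56) / (1/7) = 1/8.

1/8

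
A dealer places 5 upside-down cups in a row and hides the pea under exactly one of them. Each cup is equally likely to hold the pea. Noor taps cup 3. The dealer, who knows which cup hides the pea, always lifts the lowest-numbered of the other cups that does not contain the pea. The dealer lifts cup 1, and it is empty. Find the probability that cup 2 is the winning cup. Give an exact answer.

Consider each possible location of the pea in turn.
If it is under cup 1 (prior 1/5): the dealer opened cup 1, so this case is ruled out; weight (1/5)·0 = 0.
If it is under any of cups 2, 3, 4, and 5 (prior 1/5 each): cup 1 is the lowest-numbered option available, probability 1; weight (1/5)·1 = 1/5 each.
The weights sum to 4/5.
So P(the pea under cup 2 | the dealer opened cup 1) = (1/5) / (4/5) = 1/4.

1/4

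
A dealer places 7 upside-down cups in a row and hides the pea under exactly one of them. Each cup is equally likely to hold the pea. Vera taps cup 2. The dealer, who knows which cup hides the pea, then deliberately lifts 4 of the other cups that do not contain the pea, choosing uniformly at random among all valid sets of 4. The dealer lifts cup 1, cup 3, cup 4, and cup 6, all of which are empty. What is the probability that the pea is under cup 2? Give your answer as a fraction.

Apply Bayes' rule, conditioning on where the pea actually is.
If it is under any of cups 1, 3, 4, and 6 (prior 1/7 each): that cup was opened and seen not to hold the prize — ruled out; weight (1/7)·0 = 0 each.
If it is under cup 2 (prior 1/7): the dealer has 15 equally likely choices, so probability 1/15; weight (1/7)·(1/15) = 1/105.
If it is under either of cups 5 and 7 (prior 1/7 each): the dealer has 5 equally likely choices, so probability 1/5; weight (1/7)·(1/5) = 1/35 each.
The weights sum to 1/15.
So P(the pea under cup 2 | the dealer opened cup 1, cup 3, cup 4, and cup 6) = (1/105) / (1/15) = 1/7.

1/7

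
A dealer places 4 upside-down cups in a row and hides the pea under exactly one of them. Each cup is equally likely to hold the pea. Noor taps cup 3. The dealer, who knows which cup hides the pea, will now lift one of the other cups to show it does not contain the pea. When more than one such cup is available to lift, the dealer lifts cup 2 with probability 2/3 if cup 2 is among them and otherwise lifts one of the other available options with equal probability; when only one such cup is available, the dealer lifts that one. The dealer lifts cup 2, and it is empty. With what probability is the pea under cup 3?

Condition on the true location of the pea.
If it is under any of cups 1, 3, and 4 (prior 1/4 each): cup 2 is available, opened with probability 2/3; weight (1/4)·(2/3) = 1/6 each.
If it is under cup 2 (prior 1/4): the dealer opened cup 2, so this case is ruled out; weight (1/4)·0 = 0.
The weights sum to 1/2.
So P(the pea under cup 3 | the dealer opened cup 2) = (1/6) / (1/2) = 1/3.

1/3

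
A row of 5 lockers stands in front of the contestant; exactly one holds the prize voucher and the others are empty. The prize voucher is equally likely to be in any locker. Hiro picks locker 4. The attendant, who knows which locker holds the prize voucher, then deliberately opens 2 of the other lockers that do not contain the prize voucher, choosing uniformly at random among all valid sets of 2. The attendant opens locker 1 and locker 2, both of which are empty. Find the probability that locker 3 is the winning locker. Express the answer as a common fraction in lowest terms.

2/5

Consider each possible location of the prize voucher in turn.
If it is in either of lockers 1 and 2 (prior 1/5 each): that locker was opened and seen not to hold the prize — ruled out; weight (1/5)·0 = 0 each.
If it is in either of lockers 3 and 5 (prior 1/5 each): the attendant has 3 equally likely choices, so probability 1/3; weight (1/5)·(1/3) = 1/15 each.
If it is in locker 4 (prior 1/5): the attendant has 6 equally likely choices, so probability 1/6; weight (1/5)·(1/6) = 1/30.
The weights sum to 1/6.
So P(the prize voucher in locker 3 | the attendant opened locker 1 and locker 2) = (1/15) / (1/6) = 2/5.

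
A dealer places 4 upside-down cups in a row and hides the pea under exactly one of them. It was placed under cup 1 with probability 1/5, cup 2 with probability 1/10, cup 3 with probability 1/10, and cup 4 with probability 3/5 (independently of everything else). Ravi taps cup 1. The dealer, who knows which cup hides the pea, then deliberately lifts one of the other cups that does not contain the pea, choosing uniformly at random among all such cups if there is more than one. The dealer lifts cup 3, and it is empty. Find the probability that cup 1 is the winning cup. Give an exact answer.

Apply Bayes' rule, conditioning on where the pea actually is.
If it is under cup 1 (prior 1/5): the dealer has 3 equally likely choices, so probability 1/3; weight (1/5)·(1/3) = 1/15.
If it is under cup 2 (prior 1/10): the dealer has 2 equally likely choices, so probability 1/2; weight (1/10)·(1/2) = 1/20.
If it is under cup 3 (prior 1/10): the dealer opened cup 3, so this case is ruled out; weight (1/10)·0 = 0.
If it is under cup 4 (prior 3/5): the dealer has 2 equally likely choices, so probability 1/2; weight (3/5)·(1/2) = 3/10.
The weights sum to 5/12.
So P(the pea under cup 1 | the dealer opened cup 3) = (1/15) / (5/12) = 4/25.

4/25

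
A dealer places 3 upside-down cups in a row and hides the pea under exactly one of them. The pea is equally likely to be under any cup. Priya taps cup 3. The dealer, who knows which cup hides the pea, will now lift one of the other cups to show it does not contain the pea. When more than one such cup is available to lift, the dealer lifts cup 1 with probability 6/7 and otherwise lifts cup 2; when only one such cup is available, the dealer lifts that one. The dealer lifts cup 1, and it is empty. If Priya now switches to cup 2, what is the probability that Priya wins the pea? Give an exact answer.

Consider each possible location of the pea in turn.
If it is under cup 1 (prior 1/3): the dealer opened cup 1, so this case is ruled out; weight (1/3)·0 = 0.
If it is under cup 2 (prior 1/3): only cup 1 is available, probability 1; weight (1/3)·1 = 1/3.
If it is under cup 3 (prior 1/3): cup 1 is available, opened with probability 6/7; weight (1/3)·(6/7) = 2/7.
The weights sum to 13/21.
So P(the pea under cup 2 | the dealer opened cup 1) = (1/3) / (13/21) = 7/13.

7/13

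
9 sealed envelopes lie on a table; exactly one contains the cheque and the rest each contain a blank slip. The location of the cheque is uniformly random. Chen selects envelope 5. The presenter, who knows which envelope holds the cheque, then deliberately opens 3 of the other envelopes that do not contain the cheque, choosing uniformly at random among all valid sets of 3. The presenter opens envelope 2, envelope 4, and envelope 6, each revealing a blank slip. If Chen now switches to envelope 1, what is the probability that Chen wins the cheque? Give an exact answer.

Condition on the true location of the cheque.
If it is in any of envelopes 1, 3, 7, 8, and 9 (prior 1/9 each): the presenter has 35 equally likely choices, so probability 1/35; weight (1/9)·(1/35) = 1/315 each.
If it is in any of envelopes 2, 4, and 6 (prior 1/9 each): that envelope was opened and seen not to hold the prize — ruled out; weight (1/9)·0 = 0 each.
If it is in envelope 5 (prior 1/9): the presenter has 56 equally likely choices, so probability 1/56; weight (1/9)·(1/56) = 1/504.
The weights sum to 1/56.
So P(the cheque in envelope 1 | the presenter opened envelope 2, envelope 4, and envelope 6) = (1/315) / (1/56) = 8/45.

8/45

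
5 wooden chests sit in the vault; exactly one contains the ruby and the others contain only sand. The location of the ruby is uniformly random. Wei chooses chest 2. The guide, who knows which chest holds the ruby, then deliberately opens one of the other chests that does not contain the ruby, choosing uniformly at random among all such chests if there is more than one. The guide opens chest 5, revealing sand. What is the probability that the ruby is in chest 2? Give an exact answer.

1/5

Apply Bayes' rule, conditioning on where the ruby actually is.
If it is in any of chests 1, 3, and 4 (prior 1/5 each): the guide has 3 equally likely choices, so probability 1/3; weight (1/5)·(1/3) = 1/15 each.
If it is in chest 2 (prior 1/5): the guide has 4 equally likely choices, so probability 1/4; weight (1/5)·(1/4) = 1/20.
If it is in chest 5 (prior 1/5): the guide opened chest 5, so this case is ruled out; weight (1/5)·0 = 0.
The weights sum to 1/4.
So P(the ruby in chest 2 | the guide opened chest 5) = (1/20) / (1/4) = 1/5.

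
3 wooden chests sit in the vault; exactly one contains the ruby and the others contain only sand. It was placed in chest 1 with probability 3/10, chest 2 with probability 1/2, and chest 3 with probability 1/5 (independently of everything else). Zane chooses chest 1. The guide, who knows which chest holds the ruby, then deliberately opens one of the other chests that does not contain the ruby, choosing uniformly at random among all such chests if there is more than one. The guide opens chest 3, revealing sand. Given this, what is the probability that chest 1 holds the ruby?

Apply Bayes' rule, conditioning on where the ruby actually is.
If it is in chest 1 (prior 3/10): the guide has 2 equally likely choices, so probability 1/2; weight (3/10)·(1/2) = 3/20.
If it is in chest 2 (prior 1/2): the guide has no choice, probability 1; weight (1/2)·1 = 1/2.
If it is in chest 3 (prior 1/5): the guide opened chest 3, so this case is ruled out; weight (1/5)·0 = 0.
The weights sum to 13/20.
So P(the ruby in chest 1 | the guide opened chest 3) = (3/20) / (13/20) = 3/13.

3/13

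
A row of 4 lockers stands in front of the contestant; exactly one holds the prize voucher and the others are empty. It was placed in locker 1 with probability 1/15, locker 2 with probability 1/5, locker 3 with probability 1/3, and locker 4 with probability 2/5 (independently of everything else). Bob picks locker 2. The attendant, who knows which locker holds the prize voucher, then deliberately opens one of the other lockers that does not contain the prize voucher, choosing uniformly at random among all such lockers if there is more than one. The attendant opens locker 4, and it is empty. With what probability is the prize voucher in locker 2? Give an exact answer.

1/4

Consider each possible location of the prize voucher in turn.
If it is in locker 1 (prior 1/15): the attendant has 2 equally likely choices, so probability 1/2; weight (1/15)·(1/2) = 1/30.
If it is in locker 2 (prior 1/5): the attendant has 3 equally likely choices, so probability 1/3; weight (1/5)·(1/3) = 1/15.
If it is in locker 3 (prior 1/3): the attendant has 2 equally likely choices, so probability 1/2; weight (1/3)·(1/2) = 1/6.
If it is in locker 4 (prior 2/5): the attendant opened locker 4, so this case is ruled out; weight (2/5)·0 = 0.
The weights sum to 4/15.
So P(the prize voucher in locker 2 | the attendant opened locker 4) = (1/15) / (4/15) = 1/4.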